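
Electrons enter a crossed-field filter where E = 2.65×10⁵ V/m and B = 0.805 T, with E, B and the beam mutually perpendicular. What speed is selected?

v = 3.29×10⁵ m/s

Zero net Lorentz force requires |qE| = |q v×B|, i.e. E = vB.
v = E/B = 2.65×10⁵/0.805 = 3.29×10⁵ m/s.
The result is independent of the particle's charge and mass.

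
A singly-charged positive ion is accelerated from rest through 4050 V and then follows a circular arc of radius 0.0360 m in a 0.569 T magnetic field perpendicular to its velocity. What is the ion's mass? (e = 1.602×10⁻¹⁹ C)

m ≈ 8.30×10⁻²⁷ kg

Combine |q|V = ½mv² and r = mv/(|q|B): eliminate v to get m = qB²r²/(2V).
m = (1.602×10⁻¹⁹)(0.569)²(0.0360)²/(2·4050) ≈ 8.30×10⁻²⁷ kg.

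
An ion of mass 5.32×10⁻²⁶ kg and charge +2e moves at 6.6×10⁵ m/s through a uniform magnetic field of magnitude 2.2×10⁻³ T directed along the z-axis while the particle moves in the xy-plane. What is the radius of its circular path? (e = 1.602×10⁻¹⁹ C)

The magnetic force provides the centripetal force: |q|vB = mv²/r.
r = mv/(|q|B) = (5.32×10⁻²⁶)(6.6×10⁵)/((3.204×10⁻¹⁹)(2.2×10⁻³)) ≈ 50 m.

r ≈ 50 m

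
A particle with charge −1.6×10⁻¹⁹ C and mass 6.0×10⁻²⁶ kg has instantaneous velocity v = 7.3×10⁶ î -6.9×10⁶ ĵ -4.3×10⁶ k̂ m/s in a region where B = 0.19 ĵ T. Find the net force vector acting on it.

F ≈ (-1.31×10⁻¹³, 0, -2.22×10⁻¹³) N

v×B = (8.17×10⁵, 0, 1.39×10⁶) N/C.
F = q v×B = (−1.6×10⁻¹⁹ C)·(8.17×10⁵, 0, 1.39×10⁶) = (-1.31×10⁻¹³, 0, -2.22×10⁻¹³) N.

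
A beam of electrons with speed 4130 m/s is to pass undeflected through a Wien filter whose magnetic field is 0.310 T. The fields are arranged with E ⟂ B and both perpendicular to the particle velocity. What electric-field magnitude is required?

E = 1280 V/m

For straight-line motion qE = qvB, so E = vB.
E = 4130 × 0.310 = 1280 V/m.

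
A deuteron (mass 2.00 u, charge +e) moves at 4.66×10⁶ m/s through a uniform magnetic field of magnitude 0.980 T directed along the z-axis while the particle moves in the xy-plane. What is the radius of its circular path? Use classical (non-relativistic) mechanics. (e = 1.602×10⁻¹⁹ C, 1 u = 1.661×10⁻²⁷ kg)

The magnetic force provides the centripetal force: |q|vB = mv²/r.
r = mv/(|q|B) = (3.322×10⁻²⁷)(4.66×10⁶)/((1.602×10⁻¹⁹)(0.980)) ≈ 0.0986 m.

r ≈ 0.0986 m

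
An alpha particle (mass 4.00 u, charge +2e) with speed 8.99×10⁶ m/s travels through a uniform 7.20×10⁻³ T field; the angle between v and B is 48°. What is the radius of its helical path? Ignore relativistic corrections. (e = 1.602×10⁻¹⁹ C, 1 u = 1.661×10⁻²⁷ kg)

r ≈ 19.2 m

v⊥ = v sinθ = 8.99×10⁶·sin48° ≈ 6.681×10⁶ m/s.
r = m v⊥/(|q|B) = (6.644×10⁻²⁷)(6.681×10⁶)/((3.204×10⁻¹⁹)(7.20×10⁻³)) ≈ 19.2 m.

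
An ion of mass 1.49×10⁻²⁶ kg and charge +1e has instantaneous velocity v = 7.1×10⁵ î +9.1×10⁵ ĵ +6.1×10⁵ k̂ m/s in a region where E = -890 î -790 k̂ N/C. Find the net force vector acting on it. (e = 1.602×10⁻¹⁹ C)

F ≈ (-1.43×10⁻¹⁶, 0, -1.27×10⁻¹⁶) N

Only an electric field acts, so F = qE = (1.602×10⁻¹⁹ C)·(-890, 0, -790) = (-1.43×10⁻¹⁶, 0, -1.27×10⁻¹⁶) N.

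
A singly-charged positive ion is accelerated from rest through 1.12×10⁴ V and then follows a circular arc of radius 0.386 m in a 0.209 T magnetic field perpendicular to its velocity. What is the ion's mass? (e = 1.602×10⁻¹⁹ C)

Combine |q|V = ½mv² and r = mv/(|q|B): eliminate v to get m = qB²r²/(2V).
m = (1.602×10⁻¹⁹)(0.209)²(0.386)²/(2·1.12×10⁴) ≈ 4.65×10⁻²⁶ kg.

m ≈ 4.65×10⁻²⁶ kg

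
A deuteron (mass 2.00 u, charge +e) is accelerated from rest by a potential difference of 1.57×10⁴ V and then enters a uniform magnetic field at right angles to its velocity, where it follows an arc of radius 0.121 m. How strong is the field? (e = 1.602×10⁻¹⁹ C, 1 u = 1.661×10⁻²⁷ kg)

v = √(2|q|V/m) = √(2·1.602×10⁻¹⁹·1.57×10⁴/3.322×10⁻²⁷) ≈ 1.231×10⁶ m/s.
B = mv/(|q|r) = (3.322×10⁻²⁷)(1.231×10⁶)/((1.602×10⁻¹⁹)(0.121)) ≈ 0.211 T.

B ≈ 0.211 T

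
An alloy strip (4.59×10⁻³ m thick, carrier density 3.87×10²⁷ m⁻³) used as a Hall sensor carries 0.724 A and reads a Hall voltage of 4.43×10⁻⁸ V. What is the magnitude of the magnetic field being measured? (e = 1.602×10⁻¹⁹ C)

B ≈ 0.174 T

From V_H = IB/(n e t), B = V_H n e t / I.
B = (4.43×10⁻⁸)(3.87×10²⁷)(1.602×10⁻¹⁹)(4.59×10⁻³)/0.724 ≈ 0.174 T.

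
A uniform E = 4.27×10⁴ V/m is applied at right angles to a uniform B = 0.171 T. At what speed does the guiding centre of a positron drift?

v_d ≈ 2.50×10⁵ m/s

The E×B drift speed is v_d = E/B.
v_d = 4.27×10⁴/0.171 = 2.50×10⁵ m/s.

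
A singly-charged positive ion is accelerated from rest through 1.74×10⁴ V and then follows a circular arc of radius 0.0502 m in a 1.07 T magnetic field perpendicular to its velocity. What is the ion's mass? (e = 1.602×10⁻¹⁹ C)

Combine |q|V = ½mv² and r = mv/(|q|B): eliminate v to get m = qB²r²/(2V).
m = (1.602×10⁻¹⁹)(1.07)²(0.0502)²/(2·1.74×10⁴) ≈ 1.33×10⁻²⁶ kg.

m ≈ 1.33×10⁻²⁶ kg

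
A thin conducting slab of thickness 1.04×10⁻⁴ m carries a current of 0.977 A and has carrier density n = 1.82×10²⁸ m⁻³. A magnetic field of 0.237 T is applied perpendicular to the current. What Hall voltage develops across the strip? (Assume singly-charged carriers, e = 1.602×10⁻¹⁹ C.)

V_H = IB/(n e t).
V_H = (0.977)(0.237)/((1.82×10²⁸)(1.602×10⁻¹⁹)(1.04×10⁻⁴)) ≈ 7.64×10⁻⁷ V.

V_H ≈ 7.64×10⁻⁷ V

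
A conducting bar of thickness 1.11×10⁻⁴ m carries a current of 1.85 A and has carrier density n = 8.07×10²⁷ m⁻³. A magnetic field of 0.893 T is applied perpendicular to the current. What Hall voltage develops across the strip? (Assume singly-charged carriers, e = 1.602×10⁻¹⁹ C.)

V_H = IB/(n e t).
V_H = (1.85)(0.893)/((8.07×10²⁷)(1.602×10⁻¹⁹)(1.11×10⁻⁴)) ≈ 1.15×10⁻⁵ V.

V_H ≈ 1.15×10⁻⁵ V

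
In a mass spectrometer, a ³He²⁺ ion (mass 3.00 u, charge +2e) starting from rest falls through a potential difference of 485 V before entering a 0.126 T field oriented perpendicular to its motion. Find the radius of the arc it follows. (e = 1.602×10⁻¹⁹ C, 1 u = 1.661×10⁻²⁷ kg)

r ≈ 0.0308 m

Acceleration: |q|V = ½mv² ⇒ v = √(2|q|V/m) = √(2·3.204×10⁻¹⁹·485/4.983×10⁻²⁷) ≈ 2.497×10⁵ m/s.
In the field: r = mv/(|q|B) = (4.983×10⁻²⁷)(2.497×10⁵)/((3.204×10⁻¹⁹)(0.126)) ≈ 0.0308 m.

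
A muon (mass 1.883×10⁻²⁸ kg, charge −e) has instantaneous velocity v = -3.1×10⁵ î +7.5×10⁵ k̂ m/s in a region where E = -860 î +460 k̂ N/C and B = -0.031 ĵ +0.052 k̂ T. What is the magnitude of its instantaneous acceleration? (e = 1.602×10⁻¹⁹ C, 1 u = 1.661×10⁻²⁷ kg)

v×B = (2.32×10⁴, 1.61×10⁴, 9610) N/C.
E + v×B = (2.24×10⁴, 1.61×10⁴, 1.01×10⁴) N/C.
F = q(E + v×B) = (−1.602×10⁻¹⁹ C)·(2.24×10⁴, 1.61×10⁴, 1.01×10⁴) = (-3.59×10⁻¹⁵, -2.58×10⁻¹⁵, -1.61×10⁻¹⁵) N.
|a| = |F|/m = 4.705×10⁻¹⁵/1.883×10⁻²⁸ ≈ 2.50×10¹³ m/s².

|a| ≈ 2.50×10¹³ m/s²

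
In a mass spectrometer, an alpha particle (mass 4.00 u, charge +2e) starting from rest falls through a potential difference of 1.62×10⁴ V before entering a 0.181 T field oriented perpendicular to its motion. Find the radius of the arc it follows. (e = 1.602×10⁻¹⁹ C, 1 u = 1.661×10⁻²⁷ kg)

Acceleration: |q|V = ½mv² ⇒ v = √(2|q|V/m) = √(2·3.204×10⁻¹⁹·1.62×10⁴/6.644×10⁻²⁷) ≈ 1.250×10⁶ m/s.
In the field: r = mv/(|q|B) = (6.644×10⁻²⁷)(1.250×10⁶)/((3.204×10⁻¹⁹)(0.181)) ≈ 0.143 m.

r ≈ 0.143 m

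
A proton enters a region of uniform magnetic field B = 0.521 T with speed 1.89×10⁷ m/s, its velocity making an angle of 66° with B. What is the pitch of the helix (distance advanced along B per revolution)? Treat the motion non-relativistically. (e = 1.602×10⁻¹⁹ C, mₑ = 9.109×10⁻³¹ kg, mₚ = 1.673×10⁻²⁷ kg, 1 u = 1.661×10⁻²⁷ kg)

v∥ = v cosθ = 1.89×10⁷·cos66° ≈ 7.687×10⁶ m/s.
T = 2πm/(|q|B) = 2π(1.673×10⁻²⁷)/((1.602×10⁻¹⁹)(0.521)) ≈ 1.259×10⁻⁷ s.
pitch = v∥ T = (7.687×10⁶)(1.259×10⁻⁷) ≈ 0.968 m.

p ≈ 0.968 m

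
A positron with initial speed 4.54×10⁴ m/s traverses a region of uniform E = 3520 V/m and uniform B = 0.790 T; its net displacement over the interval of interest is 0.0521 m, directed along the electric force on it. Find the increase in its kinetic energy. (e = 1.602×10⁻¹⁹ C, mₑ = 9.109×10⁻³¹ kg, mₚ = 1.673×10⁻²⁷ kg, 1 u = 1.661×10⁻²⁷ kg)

ΔKE ≈ 2.94×10⁻¹⁷ J

The magnetic force is always ⟂ v and does no work; only the electric force changes KE.
ΔKE = F_E · d = |q|E d = (1.602×10⁻¹⁹)(3520)(0.0521) ≈ 2.94×10⁻¹⁷ J.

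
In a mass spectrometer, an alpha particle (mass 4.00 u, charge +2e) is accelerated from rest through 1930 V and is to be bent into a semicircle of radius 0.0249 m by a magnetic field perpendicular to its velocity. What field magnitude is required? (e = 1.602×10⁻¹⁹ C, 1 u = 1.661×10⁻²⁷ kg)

v = √(2|q|V/m) = √(2·3.204×10⁻¹⁹·1930/6.644×10⁻²⁷) ≈ 4.314×10⁵ m/s.
B = mv/(|q|r) = (6.644×10⁻²⁷)(4.314×10⁵)/((3.204×10⁻¹⁹)(0.0249)) ≈ 0.359 T.

B ≈ 0.359 T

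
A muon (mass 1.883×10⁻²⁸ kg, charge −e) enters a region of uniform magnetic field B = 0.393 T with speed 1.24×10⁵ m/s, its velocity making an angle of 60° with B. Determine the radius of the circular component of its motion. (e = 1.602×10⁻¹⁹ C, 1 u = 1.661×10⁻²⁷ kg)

v⊥ = v sinθ = 1.24×10⁵·sin60° ≈ 1.074×10⁵ m/s.
r = m v⊥/(|q|B) = (1.883×10⁻²⁸)(1.074×10⁵)/((1.602×10⁻¹⁹)(0.393)) ≈ 3.21×10⁻⁴ m.

r ≈ 3.21×10⁻⁴ m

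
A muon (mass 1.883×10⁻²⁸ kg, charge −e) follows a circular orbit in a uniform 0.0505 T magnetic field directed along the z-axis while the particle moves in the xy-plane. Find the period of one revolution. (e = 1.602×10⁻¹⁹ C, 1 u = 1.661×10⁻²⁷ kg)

T ≈ 1.46×10⁻⁷ s

The cyclotron period depends only on m, q, B: T = 2πm/(|q|B).
T = 2π(1.883×10⁻²⁸)/((1.602×10⁻¹⁹)(0.0505)) ≈ 1.46×10⁻⁷ s.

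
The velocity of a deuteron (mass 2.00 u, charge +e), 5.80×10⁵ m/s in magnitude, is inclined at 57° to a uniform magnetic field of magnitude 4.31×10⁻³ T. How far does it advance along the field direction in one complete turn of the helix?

v∥ = v cosθ = 5.80×10⁵·cos57° ≈ 3.159×10⁵ m/s.
T = 2πm/(|q|B) = 2π(3.322×10⁻²⁷)/((1.602×10⁻¹⁹)(4.31×10⁻³)) ≈ 3.023×10⁻⁵ s.
pitch = v∥ T = (3.159×10⁵)(3.023×10⁻⁵) ≈ 9.55 m.

p ≈ 9.55 m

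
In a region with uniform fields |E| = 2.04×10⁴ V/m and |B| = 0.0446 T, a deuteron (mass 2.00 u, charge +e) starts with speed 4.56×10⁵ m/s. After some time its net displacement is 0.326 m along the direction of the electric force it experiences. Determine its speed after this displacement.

B does no work; ΔKE = |q|E d.
½mv_f² = ½mv₀² + |q|Ed = ½(3.322×10⁻²⁷)(4.56×10⁵)² + (1.602×10⁻¹⁹)(2.04×10⁴)(0.326) ≈ 3.454×10⁻¹⁶ J + 1.065×10⁻¹⁵ J ≈ 1.411×10⁻¹⁵ J.
v_f = √(2·1.411×10⁻¹⁵/3.322×10⁻²⁷) ≈ 9.22×10⁵ m/s.

v_f ≈ 9.22×10⁵ m/s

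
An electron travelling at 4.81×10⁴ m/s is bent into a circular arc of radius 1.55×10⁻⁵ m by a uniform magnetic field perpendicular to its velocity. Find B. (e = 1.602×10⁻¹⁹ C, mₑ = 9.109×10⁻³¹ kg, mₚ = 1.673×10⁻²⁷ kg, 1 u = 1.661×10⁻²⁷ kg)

B ≈ 0.0176 T

From |q|vB = mv²/r, B = mv/(|q|r).
B = (9.109×10⁻³¹)(4.81×10⁴)/((1.602×10⁻¹⁹)(1.55×10⁻⁵)) ≈ 0.0176 T.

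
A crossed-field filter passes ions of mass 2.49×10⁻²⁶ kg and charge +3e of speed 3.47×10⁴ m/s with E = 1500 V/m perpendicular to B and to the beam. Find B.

Balance of forces in the selector: qE = qvB ⇒ B = E/v.
B = 1500/3.47×10⁴ = 0.0432 T.

B = 0.0432 T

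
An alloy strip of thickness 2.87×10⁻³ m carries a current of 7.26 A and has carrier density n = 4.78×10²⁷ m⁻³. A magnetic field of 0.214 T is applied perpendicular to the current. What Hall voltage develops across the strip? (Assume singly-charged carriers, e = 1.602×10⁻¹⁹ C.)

V_H = IB/(n e t).
V_H = (7.26)(0.214)/((4.78×10²⁷)(1.602×10⁻¹⁹)(2.87×10⁻³)) ≈ 7.07×10⁻⁷ V.

V_H ≈ 7.07×10⁻⁷ V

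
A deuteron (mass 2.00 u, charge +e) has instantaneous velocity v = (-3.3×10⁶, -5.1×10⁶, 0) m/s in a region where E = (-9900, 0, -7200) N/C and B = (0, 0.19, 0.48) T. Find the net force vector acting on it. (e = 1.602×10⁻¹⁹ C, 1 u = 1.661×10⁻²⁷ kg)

F ≈ (-3.94×10⁻¹³, 2.54×10⁻¹³, -1.02×10⁻¹³) N

v×B = (-2.45×10⁶, 1.58×10⁶, -6.27×10⁵) N/C.
E + v×B = (-2.46×10⁶, 1.58×10⁶, -6.34×10⁵) N/C.
F = q(E + v×B) = (1.602×10⁻¹⁹ C)·(-2.46×10⁶, 1.58×10⁶, -6.34×10⁵) = (-3.94×10⁻¹³, 2.54×10⁻¹³, -1.02×10⁻¹³) N.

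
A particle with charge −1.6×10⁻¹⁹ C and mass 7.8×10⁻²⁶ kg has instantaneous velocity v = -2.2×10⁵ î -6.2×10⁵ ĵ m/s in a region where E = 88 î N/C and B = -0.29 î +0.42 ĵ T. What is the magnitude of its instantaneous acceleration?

v×B = (0, 0, -2.72×10⁵) N/C.
E + v×B = (88.0, 0, -2.72×10⁵) N/C.
F = q(E + v×B) = (−1.6×10⁻¹⁹ C)·(88.0, 0, -2.72×10⁵) = (-1.41×10⁻¹⁷, 0, 4.36×10⁻¹⁴) N.
|a| = |F|/m = 4.355×10⁻¹⁴/7.8×10⁻²⁶ ≈ 5.58×10¹¹ m/s².

|a| ≈ 5.58×10¹¹ m/s²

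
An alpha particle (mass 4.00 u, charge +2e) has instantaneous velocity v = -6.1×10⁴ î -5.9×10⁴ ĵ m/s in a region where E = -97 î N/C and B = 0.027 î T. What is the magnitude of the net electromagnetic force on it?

|F| ≈ 5.11×10⁻¹⁶ N

v×B = (0, 0, 1590) N/C.
E + v×B = (-97.0, 0, 1590) N/C.
F = q(E + v×B) = (3.204×10⁻¹⁹ C)·(-97.0, 0, 1590) = (-3.11×10⁻¹⁷, 0, 5.10×10⁻¹⁶) N.
|F| = 5.11×10⁻¹⁶ N.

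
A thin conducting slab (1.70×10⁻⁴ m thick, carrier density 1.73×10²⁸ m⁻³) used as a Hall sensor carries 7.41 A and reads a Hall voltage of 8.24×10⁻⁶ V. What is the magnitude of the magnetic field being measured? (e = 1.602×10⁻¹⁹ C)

From V_H = IB/(n e t), B = V_H n e t / I.
B = (8.24×10⁻⁶)(1.73×10²⁸)(1.602×10⁻¹⁹)(1.70×10⁻⁴)/7.41 ≈ 0.524 T.

B ≈ 0.524 T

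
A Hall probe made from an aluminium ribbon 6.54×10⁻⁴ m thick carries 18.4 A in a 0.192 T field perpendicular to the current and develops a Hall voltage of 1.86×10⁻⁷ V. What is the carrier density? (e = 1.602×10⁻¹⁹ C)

n ≈ 1.81×10²⁹ m⁻³

From V_H = IB/(n e t), n = IB/(V_H e t).
n = (18.4)(0.192)/((1.86×10⁻⁷)(1.602×10⁻¹⁹)(6.54×10⁻⁴)) ≈ 1.81×10²⁹ m⁻³.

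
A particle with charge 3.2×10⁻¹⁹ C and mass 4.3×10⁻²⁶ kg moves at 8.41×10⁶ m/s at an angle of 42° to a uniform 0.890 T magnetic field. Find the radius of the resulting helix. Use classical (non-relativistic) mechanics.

r ≈ 0.850 m

v⊥ = v sinθ = 8.41×10⁶·sin42° ≈ 5.627×10⁶ m/s.
r = m v⊥/(|q|B) = (4.3×10⁻²⁶)(5.627×10⁶)/((3.2×10⁻¹⁹)(0.890)) ≈ 0.850 m.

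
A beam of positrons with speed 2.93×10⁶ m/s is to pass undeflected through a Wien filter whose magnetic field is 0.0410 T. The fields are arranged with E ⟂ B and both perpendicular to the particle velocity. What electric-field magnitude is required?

For straight-line motion qE = qvB, so E = vB.
E = 2.93×10⁶ × 0.0410 = 1.20×10⁵ V/m.

E = 1.20×10⁵ V/m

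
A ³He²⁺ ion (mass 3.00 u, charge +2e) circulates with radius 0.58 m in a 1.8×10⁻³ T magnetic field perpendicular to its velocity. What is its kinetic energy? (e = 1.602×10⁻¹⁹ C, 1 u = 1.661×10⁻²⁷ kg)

KE ≈ 1.1×10⁻¹⁷ J

v = |q|Br/m, then KE = ½mv² = (qBr)²/(2m).
v = (3.204×10⁻¹⁹)(1.8×10⁻³)(0.58)/4.983×10⁻²⁷ ≈ 6.713×10⁴ m/s.
KE = ½(4.983×10⁻²⁷)(6.713×10⁴)² ≈ 1.1×10⁻¹⁷ J.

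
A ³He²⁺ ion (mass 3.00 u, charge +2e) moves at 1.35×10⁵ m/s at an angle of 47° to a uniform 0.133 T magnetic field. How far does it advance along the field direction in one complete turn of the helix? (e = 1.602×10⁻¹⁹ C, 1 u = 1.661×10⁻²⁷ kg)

v∥ = v cosθ = 1.35×10⁵·cos47° ≈ 9.207×10⁴ m/s.
T = 2πm/(|q|B) = 2π(4.983×10⁻²⁷)/((3.204×10⁻¹⁹)(0.133)) ≈ 7.347×10⁻⁷ s.
pitch = v∥ T = (9.207×10⁴)(7.347×10⁻⁷) ≈ 0.0676 m.

p ≈ 0.0676 m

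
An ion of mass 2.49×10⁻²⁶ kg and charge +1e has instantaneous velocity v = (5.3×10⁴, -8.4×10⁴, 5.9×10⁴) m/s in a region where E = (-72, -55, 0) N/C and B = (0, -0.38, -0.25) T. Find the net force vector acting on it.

F ≈ (6.94×10⁻¹⁵, 2.11×10⁻¹⁵, -3.23×10⁻¹⁵) N

v×B = (4.34×10⁴, 1.32×10⁴, -2.01×10⁴) N/C.
E + v×B = (4.33×10⁴, 1.32×10⁴, -2.01×10⁴) N/C.
F = q(E + v×B) = (1.602×10⁻¹⁹ C)·(4.33×10⁴, 1.32×10⁴, -2.01×10⁴) = (6.94×10⁻¹⁵, 2.11×10⁻¹⁵, -3.23×10⁻¹⁵) N.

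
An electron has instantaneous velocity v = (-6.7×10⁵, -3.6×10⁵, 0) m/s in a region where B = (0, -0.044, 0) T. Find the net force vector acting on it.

F ≈ (0, 0, -4.72×10⁻¹⁵) N

v×B = (0, 0, 2.95×10⁴) N/C.
F = q v×B = (−1.602×10⁻¹⁹ C)·(0, 0, 2.95×10⁴) = (0, 0, -4.72×10⁻¹⁵) N.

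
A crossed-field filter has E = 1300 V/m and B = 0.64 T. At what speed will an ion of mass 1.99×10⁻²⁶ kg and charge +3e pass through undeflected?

v = 2000 m/s

Zero net Lorentz force requires |qE| = |q v×B|, i.e. E = vB.
v = E/B = 1300/0.64 = 2000 m/s.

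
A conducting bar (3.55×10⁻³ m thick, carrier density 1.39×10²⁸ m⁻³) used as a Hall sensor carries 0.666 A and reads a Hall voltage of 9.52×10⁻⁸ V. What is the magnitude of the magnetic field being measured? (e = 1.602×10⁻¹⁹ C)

From V_H = IB/(n e t), B = V_H n e t / I.
B = (9.52×10⁻⁸)(1.39×10²⁸)(1.602×10⁻¹⁹)(3.55×10⁻³)/0.666 ≈ 1.13 T.

B ≈ 1.13 T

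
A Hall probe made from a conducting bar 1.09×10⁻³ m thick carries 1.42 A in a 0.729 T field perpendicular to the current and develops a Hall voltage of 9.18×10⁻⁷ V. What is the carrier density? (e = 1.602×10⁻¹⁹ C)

n ≈ 6.46×10²⁷ m⁻³

From V_H = IB/(n e t), n = IB/(V_H e t).
n = (1.42)(0.729)/((9.18×10⁻⁷)(1.602×10⁻¹⁹)(1.09×10⁻³)) ≈ 6.46×10²⁷ m⁻³.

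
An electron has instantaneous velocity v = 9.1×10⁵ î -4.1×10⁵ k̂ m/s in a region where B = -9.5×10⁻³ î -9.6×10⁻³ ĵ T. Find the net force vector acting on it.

v×B = (-3940, 3900, -8740) N/C.
F = q v×B = (−1.602×10⁻¹⁹ C)·(-3940, 3900, -8740) = (6.31×10⁻¹⁶, -6.24×10⁻¹⁶, 1.40×10⁻¹⁵) N.

F ≈ (6.31×10⁻¹⁶, -6.24×10⁻¹⁶, 1.40×10⁻¹⁵) N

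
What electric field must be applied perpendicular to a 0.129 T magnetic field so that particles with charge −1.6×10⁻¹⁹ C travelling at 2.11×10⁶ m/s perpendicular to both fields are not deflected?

For straight-line motion qE = qvB, so E = vB.
E = 2.11×10⁶ × 0.129 = 2.72×10⁵ V/m.

E = 2.72×10⁵ V/m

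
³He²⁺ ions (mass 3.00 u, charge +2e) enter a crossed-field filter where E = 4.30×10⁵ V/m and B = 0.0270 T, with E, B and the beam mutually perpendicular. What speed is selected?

Zero net Lorentz force requires |qE| = |q v×B|, i.e. E = vB.
v = E/B = 4.30×10⁵/0.0270 = 1.59×10⁷ m/s.

v = 1.59×10⁷ m/s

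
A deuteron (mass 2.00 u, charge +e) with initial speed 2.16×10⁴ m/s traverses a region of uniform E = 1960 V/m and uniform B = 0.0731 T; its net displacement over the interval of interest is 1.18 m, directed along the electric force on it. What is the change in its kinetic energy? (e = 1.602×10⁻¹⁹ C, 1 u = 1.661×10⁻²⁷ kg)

ΔKE ≈ 3.71×10⁻¹⁶ J

The magnetic force is always ⟂ v and does no work; only the electric force changes KE.
ΔKE = F_E · d = |q|E d = (1.602×10⁻¹⁹)(1960)(1.18) ≈ 3.71×10⁻¹⁶ J.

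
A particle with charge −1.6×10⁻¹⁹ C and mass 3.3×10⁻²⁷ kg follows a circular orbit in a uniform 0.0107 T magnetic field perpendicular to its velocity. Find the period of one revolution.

The cyclotron period depends only on m, q, B: T = 2πm/(|q|B).
T = 2π(3.3×10⁻²⁷)/((1.6×10⁻¹⁹)(0.0107)) ≈ 1.21×10⁻⁵ s.

T ≈ 1.21×10⁻⁵ s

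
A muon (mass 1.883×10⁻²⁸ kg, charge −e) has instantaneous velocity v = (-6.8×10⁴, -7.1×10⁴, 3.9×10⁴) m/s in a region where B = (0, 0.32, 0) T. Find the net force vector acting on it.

v×B = (-1.25×10⁴, 0, -2.18×10⁴) N/C.
F = q v×B = (−1.602×10⁻¹⁹ C)·(-1.25×10⁴, 0, -2.18×10⁴) = (2.00×10⁻¹⁵, 0, 3.49×10⁻¹⁵) N.

F ≈ (2.00×10⁻¹⁵, 0, 3.49×10⁻¹⁵) N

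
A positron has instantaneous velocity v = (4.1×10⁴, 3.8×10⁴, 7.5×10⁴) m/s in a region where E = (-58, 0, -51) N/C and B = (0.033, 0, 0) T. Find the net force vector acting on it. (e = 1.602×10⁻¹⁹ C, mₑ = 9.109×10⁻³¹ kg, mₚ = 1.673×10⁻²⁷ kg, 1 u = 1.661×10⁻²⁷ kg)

F ≈ (-9.29×10⁻¹⁸, 3.96×10⁻¹⁶, -2.09×10⁻¹⁶) N

v×B = (0, 2480, -1250) N/C.
E + v×B = (-58.0, 2480, -1300) N/C.
F = q(E + v×B) = (1.602×10⁻¹⁹ C)·(-58.0, 2480, -1300) = (-9.29×10⁻¹⁸, 3.96×10⁻¹⁶, -2.09×10⁻¹⁶) N.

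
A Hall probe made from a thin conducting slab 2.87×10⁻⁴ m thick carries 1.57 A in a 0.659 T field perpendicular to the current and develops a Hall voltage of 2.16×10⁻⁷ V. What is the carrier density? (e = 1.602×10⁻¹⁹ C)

From V_H = IB/(n e t), n = IB/(V_H e t).
n = (1.57)(0.659)/((2.16×10⁻⁷)(1.602×10⁻¹⁹)(2.87×10⁻⁴)) ≈ 1.04×10²⁹ m⁻³.

n ≈ 1.04×10²⁹ m⁻³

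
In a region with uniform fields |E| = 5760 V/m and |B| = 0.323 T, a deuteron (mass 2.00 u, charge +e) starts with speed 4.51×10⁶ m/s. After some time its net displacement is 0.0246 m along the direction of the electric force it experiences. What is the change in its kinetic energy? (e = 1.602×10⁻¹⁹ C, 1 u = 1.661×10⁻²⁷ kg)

The magnetic force is always ⟂ v and does no work; only the electric force changes KE.
ΔKE = F_E · d = |q|E d = (1.602×10⁻¹⁹)(5760)(0.0246) ≈ 2.27×10⁻¹⁷ J.

ΔKE ≈ 2.27×10⁻¹⁷ J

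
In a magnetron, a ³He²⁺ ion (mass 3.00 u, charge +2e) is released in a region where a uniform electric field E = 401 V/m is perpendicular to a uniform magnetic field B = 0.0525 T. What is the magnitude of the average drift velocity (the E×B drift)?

v_d ≈ 7640 m/s

The E×B drift speed is v_d = E/B.
v_d = 401/0.0525 = 7640 m/s.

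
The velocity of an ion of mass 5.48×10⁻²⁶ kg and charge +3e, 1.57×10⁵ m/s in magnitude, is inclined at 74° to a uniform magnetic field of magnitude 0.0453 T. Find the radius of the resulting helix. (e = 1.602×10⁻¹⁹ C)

v⊥ = v sinθ = 1.57×10⁵·sin74° ≈ 1.509×10⁵ m/s.
r = m v⊥/(|q|B) = (5.48×10⁻²⁶)(1.509×10⁵)/((4.806×10⁻¹⁹)(0.0453)) ≈ 0.380 m.

r ≈ 0.380 m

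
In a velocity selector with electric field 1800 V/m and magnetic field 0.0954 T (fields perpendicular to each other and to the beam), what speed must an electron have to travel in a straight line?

Straight-line motion ⇒ electric and magnetic forces cancel, so E = vB.
v = E/B = 1800/0.0954 = 1.89×10⁴ m/s.

v = 1.89×10⁴ m/s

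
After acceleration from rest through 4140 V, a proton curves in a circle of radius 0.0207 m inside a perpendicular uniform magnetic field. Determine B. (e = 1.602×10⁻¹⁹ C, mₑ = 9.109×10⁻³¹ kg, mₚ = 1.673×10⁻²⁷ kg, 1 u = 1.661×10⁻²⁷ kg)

v = √(2|q|V/m) = √(2·1.602×10⁻¹⁹·4140/1.673×10⁻²⁷) ≈ 8.904×10⁵ m/s.
B = mv/(|q|r) = (1.673×10⁻²⁷)(8.904×10⁵)/((1.602×10⁻¹⁹)(0.0207)) ≈ 0.449 T.

B ≈ 0.449 T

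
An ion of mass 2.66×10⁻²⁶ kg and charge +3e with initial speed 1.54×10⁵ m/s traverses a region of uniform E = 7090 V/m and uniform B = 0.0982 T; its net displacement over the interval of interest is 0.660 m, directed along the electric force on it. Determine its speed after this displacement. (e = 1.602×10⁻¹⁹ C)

B does no work; ΔKE = |q|E d.
½mv_f² = ½mv₀² + |q|Ed = ½(2.66×10⁻²⁶)(1.54×10⁵)² + (4.806×10⁻¹⁹)(7090)(0.660) ≈ 3.154×10⁻¹⁶ J + 2.249×10⁻¹⁵ J ≈ 2.564×10⁻¹⁵ J.
v_f = √(2·2.564×10⁻¹⁵/2.66×10⁻²⁶) ≈ 4.39×10⁵ m/s.

v_f ≈ 4.39×10⁵ m/s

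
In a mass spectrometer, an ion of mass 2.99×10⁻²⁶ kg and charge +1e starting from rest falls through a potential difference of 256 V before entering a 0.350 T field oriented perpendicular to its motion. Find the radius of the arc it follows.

r ≈ 0.0279 m

Acceleration: |q|V = ½mv² ⇒ v = √(2|q|V/m) = √(2·1.602×10⁻¹⁹·256/2.99×10⁻²⁶) ≈ 5.238×10⁴ m/s.
In the field: r = mv/(|q|B) = (2.99×10⁻²⁶)(5.238×10⁴)/((1.602×10⁻¹⁹)(0.350)) ≈ 0.0279 m.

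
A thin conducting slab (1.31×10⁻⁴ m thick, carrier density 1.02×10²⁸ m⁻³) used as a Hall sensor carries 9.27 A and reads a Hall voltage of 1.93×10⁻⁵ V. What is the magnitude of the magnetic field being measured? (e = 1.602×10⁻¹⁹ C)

From V_H = IB/(n e t), B = V_H n e t / I.
B = (1.93×10⁻⁵)(1.02×10²⁸)(1.602×10⁻¹⁹)(1.31×10⁻⁴)/9.27 ≈ 0.446 T.

B ≈ 0.446 T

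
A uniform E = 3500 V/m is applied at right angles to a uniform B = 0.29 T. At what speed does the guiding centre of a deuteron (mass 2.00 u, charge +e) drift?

v_d ≈ 1.2×10⁴ m/s

In crossed fields the guiding centre drifts at v_d = |E×B|/B² = E/B, independent of charge and mass.
v_d = 3500/0.29 = 1.2×10⁴ m/s.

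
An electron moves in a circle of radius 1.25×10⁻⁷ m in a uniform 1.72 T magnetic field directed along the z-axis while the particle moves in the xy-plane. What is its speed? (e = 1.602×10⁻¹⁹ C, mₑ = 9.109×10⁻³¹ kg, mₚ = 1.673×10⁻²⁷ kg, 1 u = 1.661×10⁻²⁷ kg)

v ≈ 3.78×10⁴ m/s

From |q|vB = mv²/r, v = |q|Br/m.
v = (1.602×10⁻¹⁹)(1.72)(1.25×10⁻⁷)/9.109×10⁻³¹ ≈ 3.78×10⁴ m/s.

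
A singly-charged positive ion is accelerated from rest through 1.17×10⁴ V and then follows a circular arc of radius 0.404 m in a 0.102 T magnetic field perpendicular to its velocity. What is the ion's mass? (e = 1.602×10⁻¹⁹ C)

m ≈ 1.16×10⁻²⁶ kg

Combine |q|V = ½mv² and r = mv/(|q|B): eliminate v to get m = qB²r²/(2V).
m = (1.602×10⁻¹⁹)(0.102)²(0.404)²/(2·1.17×10⁴) ≈ 1.16×10⁻²⁶ kg.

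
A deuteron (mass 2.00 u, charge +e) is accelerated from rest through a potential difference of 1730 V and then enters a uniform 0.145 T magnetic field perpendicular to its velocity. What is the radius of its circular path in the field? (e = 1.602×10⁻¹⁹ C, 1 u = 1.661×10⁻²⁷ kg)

r ≈ 0.0584 m

Acceleration: |q|V = ½mv² ⇒ v = √(2|q|V/m) = √(2·1.602×10⁻¹⁹·1730/3.322×10⁻²⁷) ≈ 4.085×10⁵ m/s.
In the field: r = mv/(|q|B) = (3.322×10⁻²⁷)(4.085×10⁵)/((1.602×10⁻¹⁹)(0.145)) ≈ 0.0584 m.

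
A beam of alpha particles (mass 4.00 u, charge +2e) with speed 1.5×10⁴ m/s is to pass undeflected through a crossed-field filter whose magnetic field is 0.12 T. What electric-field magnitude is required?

For straight-line motion qE = qvB, so E = vB.
E = 1.5×10⁴ × 0.12 = 1800 V/m.

E = 1800 V/m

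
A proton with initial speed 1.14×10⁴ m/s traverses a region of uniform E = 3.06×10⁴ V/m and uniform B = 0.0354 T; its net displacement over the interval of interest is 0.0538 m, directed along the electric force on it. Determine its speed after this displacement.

B does no work; ΔKE = |q|E d.
½mv_f² = ½mv₀² + |q|Ed = ½(1.673×10⁻²⁷)(1.14×10⁴)² + (1.602×10⁻¹⁹)(3.06×10⁴)(0.0538) ≈ 1.087×10⁻¹⁹ J + 2.637×10⁻¹⁶ J ≈ 2.638×10⁻¹⁶ J.
v_f = √(2·2.638×10⁻¹⁶/1.673×10⁻²⁷) ≈ 5.62×10⁵ m/s.

v_f ≈ 5.62×10⁵ m/s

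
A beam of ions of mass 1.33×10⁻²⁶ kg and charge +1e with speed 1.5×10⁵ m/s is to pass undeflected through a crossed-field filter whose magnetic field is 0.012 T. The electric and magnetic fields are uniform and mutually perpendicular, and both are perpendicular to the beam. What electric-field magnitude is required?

For straight-line motion qE = qvB, so E = vB.
E = 1.5×10⁵ × 0.012 = 1800 V/m.

E = 1800 V/m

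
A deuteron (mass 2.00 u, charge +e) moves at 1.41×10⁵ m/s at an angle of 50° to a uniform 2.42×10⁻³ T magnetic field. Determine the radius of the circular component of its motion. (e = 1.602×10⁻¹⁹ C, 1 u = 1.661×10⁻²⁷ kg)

v⊥ = v sinθ = 1.41×10⁵·sin50° ≈ 1.080×10⁵ m/s.
r = m v⊥/(|q|B) = (3.322×10⁻²⁷)(1.080×10⁵)/((1.602×10⁻¹⁹)(2.42×10⁻³)) ≈ 0.926 m.

r ≈ 0.926 m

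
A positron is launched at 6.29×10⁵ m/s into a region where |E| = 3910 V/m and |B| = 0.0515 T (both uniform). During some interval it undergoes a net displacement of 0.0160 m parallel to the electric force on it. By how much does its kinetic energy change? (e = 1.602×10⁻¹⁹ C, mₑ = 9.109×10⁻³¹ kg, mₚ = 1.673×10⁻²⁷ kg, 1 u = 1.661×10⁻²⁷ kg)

ΔKE ≈ 1.00×10⁻¹⁷ J

The magnetic force is always ⟂ v and does no work; only the electric force changes KE.
ΔKE = F_E · d = |q|E d = (1.602×10⁻¹⁹)(3910)(0.0160) ≈ 1.00×10⁻¹⁷ J.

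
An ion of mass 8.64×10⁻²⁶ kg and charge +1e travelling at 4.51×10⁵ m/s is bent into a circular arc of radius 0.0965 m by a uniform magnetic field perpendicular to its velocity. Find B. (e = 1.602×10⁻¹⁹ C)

B ≈ 2.52 T

From |q|vB = mv²/r, B = mv/(|q|r).
B = (8.64×10⁻²⁶)(4.51×10⁵)/((1.602×10⁻¹⁹)(0.0965)) ≈ 2.52 T.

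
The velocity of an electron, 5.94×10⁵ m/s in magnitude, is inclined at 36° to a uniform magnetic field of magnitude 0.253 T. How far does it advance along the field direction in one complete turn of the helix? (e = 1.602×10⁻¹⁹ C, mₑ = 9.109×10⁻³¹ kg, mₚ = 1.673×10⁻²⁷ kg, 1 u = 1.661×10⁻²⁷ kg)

v∥ = v cosθ = 5.94×10⁵·cos36° ≈ 4.806×10⁵ m/s.
T = 2πm/(|q|B) = 2π(9.109×10⁻³¹)/((1.602×10⁻¹⁹)(0.253)) ≈ 1.412×10⁻¹⁰ s.
pitch = v∥ T = (4.806×10⁵)(1.412×10⁻¹⁰) ≈ 6.79×10⁻⁵ m.

p ≈ 6.79×10⁻⁵ m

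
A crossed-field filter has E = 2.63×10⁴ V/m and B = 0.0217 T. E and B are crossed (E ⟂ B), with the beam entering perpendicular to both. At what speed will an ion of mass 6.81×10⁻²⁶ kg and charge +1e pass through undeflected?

For undeflected motion the electric and magnetic forces balance: qE = qvB.
v = E/B = 2.63×10⁴/0.0217 = 1.21×10⁶ m/s.
The result is independent of the particle's charge and mass.

v = 1.21×10⁶ m/s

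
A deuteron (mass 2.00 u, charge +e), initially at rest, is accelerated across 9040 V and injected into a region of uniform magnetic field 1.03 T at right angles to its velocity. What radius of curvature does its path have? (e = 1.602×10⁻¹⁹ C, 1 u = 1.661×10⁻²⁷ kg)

Acceleration: |q|V = ½mv² ⇒ v = √(2|q|V/m) = √(2·1.602×10⁻¹⁹·9040/3.322×10⁻²⁷) ≈ 9.338×10⁵ m/s.
In the field: r = mv/(|q|B) = (3.322×10⁻²⁷)(9.338×10⁵)/((1.602×10⁻¹⁹)(1.03)) ≈ 0.0188 m.

r ≈ 0.0188 m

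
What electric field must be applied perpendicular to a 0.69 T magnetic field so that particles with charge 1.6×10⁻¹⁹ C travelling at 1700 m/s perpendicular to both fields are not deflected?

E = 1200 V/m

For straight-line motion qE = qvB, so E = vB.
E = 1700 × 0.69 = 1200 V/m.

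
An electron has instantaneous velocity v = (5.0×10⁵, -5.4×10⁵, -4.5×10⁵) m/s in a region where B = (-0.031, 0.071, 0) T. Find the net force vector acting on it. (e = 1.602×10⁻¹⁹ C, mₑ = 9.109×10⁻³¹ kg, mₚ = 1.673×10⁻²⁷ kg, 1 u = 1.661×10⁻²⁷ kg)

v×B = (3.19×10⁴, 1.40×10⁴, 1.88×10⁴) N/C.
F = q v×B = (−1.602×10⁻¹⁹ C)·(3.19×10⁴, 1.40×10⁴, 1.88×10⁴) = (-5.12×10⁻¹⁵, -2.23×10⁻¹⁵, -3.01×10⁻¹⁵) N.

F ≈ (-5.12×10⁻¹⁵, -2.23×10⁻¹⁵, -3.01×10⁻¹⁵) N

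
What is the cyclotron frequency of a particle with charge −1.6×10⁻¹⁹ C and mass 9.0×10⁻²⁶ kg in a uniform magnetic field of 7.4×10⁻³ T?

f = |q|B/(2πm).
f = (1.6×10⁻¹⁹)(7.4×10⁻³)/(2π·9.0×10⁻²⁶) ≈ 2100 Hz.

f ≈ 2100 Hz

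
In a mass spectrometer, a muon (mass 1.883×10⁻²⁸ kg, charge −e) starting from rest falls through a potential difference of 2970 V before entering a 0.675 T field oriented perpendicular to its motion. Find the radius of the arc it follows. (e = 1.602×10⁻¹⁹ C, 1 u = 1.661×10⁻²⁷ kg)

Acceleration: |q|V = ½mv² ⇒ v = √(2|q|V/m) = √(2·1.602×10⁻¹⁹·2970/1.883×10⁻²⁸) ≈ 2.248×10⁶ m/s.
In the field: r = mv/(|q|B) = (1.883×10⁻²⁸)(2.248×10⁶)/((1.602×10⁻¹⁹)(0.675)) ≈ 3.91×10⁻³ m.

r ≈ 3.91×10⁻³ m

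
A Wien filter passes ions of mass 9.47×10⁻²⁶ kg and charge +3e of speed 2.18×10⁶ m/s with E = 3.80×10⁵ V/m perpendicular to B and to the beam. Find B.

Balance of forces in the selector: qE = qvB ⇒ B = E/v.
B = 3.80×10⁵/2.18×10⁶ = 0.174 T.

B = 0.174 T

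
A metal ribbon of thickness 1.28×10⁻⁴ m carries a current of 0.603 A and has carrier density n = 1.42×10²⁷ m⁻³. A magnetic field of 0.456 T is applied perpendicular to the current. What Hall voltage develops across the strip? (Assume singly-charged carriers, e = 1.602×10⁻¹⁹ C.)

V_H ≈ 9.44×10⁻⁶ V

V_H = IB/(n e t).
V_H = (0.603)(0.456)/((1.42×10²⁷)(1.602×10⁻¹⁹)(1.28×10⁻⁴)) ≈ 9.44×10⁻⁶ V.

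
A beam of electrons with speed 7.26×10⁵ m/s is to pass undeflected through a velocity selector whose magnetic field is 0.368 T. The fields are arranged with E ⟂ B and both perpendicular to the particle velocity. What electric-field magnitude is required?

For straight-line motion qE = qvB, so E = vB.
E = 7.26×10⁵ × 0.368 = 2.67×10⁵ V/m.

E = 2.67×10⁵ V/m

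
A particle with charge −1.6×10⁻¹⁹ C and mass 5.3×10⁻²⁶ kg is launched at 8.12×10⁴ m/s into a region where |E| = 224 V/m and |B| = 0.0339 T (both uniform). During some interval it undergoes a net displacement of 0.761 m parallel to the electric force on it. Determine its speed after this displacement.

v_f ≈ 8.73×10⁴ m/s

B does no work; ΔKE = |q|E d.
½mv_f² = ½mv₀² + |q|Ed = ½(5.3×10⁻²⁶)(8.12×10⁴)² + (1.6×10⁻¹⁹)(224)(0.761) ≈ 1.747×10⁻¹⁶ J + 2.727×10⁻¹⁷ J ≈ 2.020×10⁻¹⁶ J.
v_f = √(2·2.020×10⁻¹⁶/5.3×10⁻²⁶) ≈ 8.73×10⁴ m/s.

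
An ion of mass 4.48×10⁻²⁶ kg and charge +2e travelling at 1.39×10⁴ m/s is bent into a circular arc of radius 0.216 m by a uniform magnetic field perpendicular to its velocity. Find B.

B ≈ 9.00×10⁻³ T

From |q|vB = mv²/r, B = mv/(|q|r).
B = (4.48×10⁻²⁶)(1.39×10⁴)/((3.204×10⁻¹⁹)(0.216)) ≈ 9.00×10⁻³ T.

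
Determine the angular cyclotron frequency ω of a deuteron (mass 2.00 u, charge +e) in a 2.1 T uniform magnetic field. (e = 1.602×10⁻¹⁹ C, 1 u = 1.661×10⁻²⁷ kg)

ω = |q|B/m.
ω = (1.602×10⁻¹⁹)(2.1)/3.322×10⁻²⁷ ≈ 1.0×10⁸ rad/s.

ω ≈ 1.0×10⁸ rad/s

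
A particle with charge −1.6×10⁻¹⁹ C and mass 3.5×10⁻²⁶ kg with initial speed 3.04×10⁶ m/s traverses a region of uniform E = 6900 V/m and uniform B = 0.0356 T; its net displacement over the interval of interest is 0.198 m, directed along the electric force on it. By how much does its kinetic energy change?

ΔKE ≈ 2.19×10⁻¹⁶ J

The magnetic force is always ⟂ v and does no work; only the electric force changes KE.
ΔKE = F_E · d = |q|E d = (1.6×10⁻¹⁹)(6900)(0.198) ≈ 2.19×10⁻¹⁶ J.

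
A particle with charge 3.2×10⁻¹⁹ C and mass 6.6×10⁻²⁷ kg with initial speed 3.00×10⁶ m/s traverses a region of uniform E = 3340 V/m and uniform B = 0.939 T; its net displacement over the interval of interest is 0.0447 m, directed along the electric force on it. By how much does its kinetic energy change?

ΔKE ≈ 4.78×10⁻¹⁷ J

The magnetic force is always ⟂ v and does no work; only the electric force changes KE.
ΔKE = F_E · d = |q|E d = (3.2×10⁻¹⁹)(3340)(0.0447) ≈ 4.78×10⁻¹⁷ J.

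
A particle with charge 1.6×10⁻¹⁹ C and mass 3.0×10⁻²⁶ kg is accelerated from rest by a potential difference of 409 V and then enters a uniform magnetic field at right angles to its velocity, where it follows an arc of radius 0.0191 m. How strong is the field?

v = √(2|q|V/m) = √(2·1.6×10⁻¹⁹·409/3.0×10⁻²⁶) ≈ 6.605×10⁴ m/s.
B = mv/(|q|r) = (3.0×10⁻²⁶)(6.605×10⁴)/((1.6×10⁻¹⁹)(0.0191)) ≈ 0.648 T.

B ≈ 0.648 T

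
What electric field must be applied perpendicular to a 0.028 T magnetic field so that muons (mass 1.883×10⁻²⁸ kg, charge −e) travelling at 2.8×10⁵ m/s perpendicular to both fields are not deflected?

E = 7800 V/m

For straight-line motion qE = qvB, so E = vB.
E = 2.8×10⁵ × 0.028 = 7800 V/m.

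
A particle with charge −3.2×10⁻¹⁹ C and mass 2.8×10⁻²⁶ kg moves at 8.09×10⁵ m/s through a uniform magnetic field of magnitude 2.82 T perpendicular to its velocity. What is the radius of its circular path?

The magnetic force provides the centripetal force: |q|vB = mv²/r.
r = mv/(|q|B) = (2.8×10⁻²⁶)(8.09×10⁵)/((3.2×10⁻¹⁹)(2.82)) ≈ 0.0251 m.

r ≈ 0.0251 m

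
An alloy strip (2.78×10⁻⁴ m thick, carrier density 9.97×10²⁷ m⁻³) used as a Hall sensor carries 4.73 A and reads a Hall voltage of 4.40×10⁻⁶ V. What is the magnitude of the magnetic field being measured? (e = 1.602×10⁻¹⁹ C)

From V_H = IB/(n e t), B = V_H n e t / I.
B = (4.40×10⁻⁶)(9.97×10²⁷)(1.602×10⁻¹⁹)(2.78×10⁻⁴)/4.73 ≈ 0.413 T.

B ≈ 0.413 T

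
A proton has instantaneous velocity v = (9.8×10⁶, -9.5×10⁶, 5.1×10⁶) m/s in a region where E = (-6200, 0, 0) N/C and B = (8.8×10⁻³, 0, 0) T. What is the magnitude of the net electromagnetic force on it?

|F| ≈ 1.52×10⁻¹⁴ N

v×B = (0, 4.49×10⁴, 8.36×10⁴) N/C.
E + v×B = (-6200, 4.49×10⁴, 8.36×10⁴) N/C.
F = q(E + v×B) = (1.602×10⁻¹⁹ C)·(-6200, 4.49×10⁴, 8.36×10⁴) = (-9.93×10⁻¹⁶, 7.19×10⁻¹⁵, 1.34×10⁻¹⁴) N.
|F| = 1.52×10⁻¹⁴ N.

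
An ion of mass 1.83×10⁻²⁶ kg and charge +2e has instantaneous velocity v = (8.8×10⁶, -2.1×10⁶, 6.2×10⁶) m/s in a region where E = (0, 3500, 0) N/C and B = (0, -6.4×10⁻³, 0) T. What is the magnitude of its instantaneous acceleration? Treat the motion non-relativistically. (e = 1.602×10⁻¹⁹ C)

|a| ≈ 1.21×10¹² m/s²

v×B = (3.97×10⁴, 0, -5.63×10⁴) N/C.
E + v×B = (3.97×10⁴, 3500, -5.63×10⁴) N/C.
F = q(E + v×B) = (3.204×10⁻¹⁹ C)·(3.97×10⁴, 3500, -5.63×10⁴) = (1.27×10⁻¹⁴, 1.12×10⁻¹⁵, -1.80×10⁻¹⁴) N.
|a| = |F|/m = 2.210×10⁻¹⁴/1.83×10⁻²⁶ ≈ 1.21×10¹² m/s².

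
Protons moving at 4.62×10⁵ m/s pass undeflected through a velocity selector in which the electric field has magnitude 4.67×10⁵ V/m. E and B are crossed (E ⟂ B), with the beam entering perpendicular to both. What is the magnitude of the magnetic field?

B = 1.01 T

Balance of forces in the selector: qE = qvB ⇒ B = E/v.
B = 4.67×10⁵/4.62×10⁵ = 1.01 T.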